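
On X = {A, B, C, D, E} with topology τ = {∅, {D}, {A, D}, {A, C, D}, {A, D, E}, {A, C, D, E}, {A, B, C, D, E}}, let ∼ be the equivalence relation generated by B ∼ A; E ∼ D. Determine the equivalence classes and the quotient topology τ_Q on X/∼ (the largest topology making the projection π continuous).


X/∼ = {[A=B], [C], [D=E]}; |τ_Q| = 2.

Equivalence classes: [A=B], [C], [D=E].
Quotient map π: X → X/∼ sends A ↦ [A=B], B ↦ [A=B], C ↦ [C], D ↦ [D=E], E ↦ [D=E].
For each subset V ⊆ X/∼, compute π^{-1}(V) ⊆ X and check whether π^{-1}(V) ∈ τ. V is open in τ_Q iff π^{-1}(V) ∈ τ.
  V = {}: π^{-1}(V) = ∅ ∈ τ ✓.
  V = {[A=B]}: π^{-1}(V) = {A, B} ∉ τ ✗.
  V = {[C]}: π^{-1}(V) = {C} ∉ τ ✗.
  V = {[A=B], [C]}: π^{-1}(V) = {A, B, C} ∉ τ ✗.
  V = {[D=E]}: π^{-1}(V) = {D, E} ∉ τ ✗.
  V = {[A=B], [D=E]}: π^{-1}(V) = {A, B, D, E} ∉ τ ✗.
  V = {[C], [D=E]}: π^{-1}(V) = {C, D, E} ∉ τ ✗.
  V = {[A=B], [C], [D=E]}: π^{-1}(V) = {A, B, C, D, E} ∈ τ ✓.
Open sets in the quotient: τ_Q = {{}, {[A=B], [C], [D=E]}} (2 elements).


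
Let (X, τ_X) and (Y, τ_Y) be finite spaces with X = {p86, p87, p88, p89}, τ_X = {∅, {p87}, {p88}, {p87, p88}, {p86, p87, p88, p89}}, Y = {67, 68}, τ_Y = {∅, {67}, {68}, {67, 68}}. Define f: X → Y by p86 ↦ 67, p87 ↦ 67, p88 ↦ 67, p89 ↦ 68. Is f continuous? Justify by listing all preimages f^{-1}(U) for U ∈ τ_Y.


f is NOT continuous.

Compute f^{-1}(U) for each U ∈ τ_Y:
  U = ∅: f^{-1}(U) = ∅ ∈ τ_X ✓.
  U = {67}: f^{-1}(U) = {p86, p87, p88} ∉ τ_X ✗.
  U = {68}: f^{-1}(U) = {p89} ∉ τ_X ✗.
  U = {67, 68}: f^{-1}(U) = {p86, p87, p88, p89} ∈ τ_X ✓.
Found U = {67} with f^{-1}(U) = {p86, p87, p88} not in τ_X. Therefore f is NOT continuous.


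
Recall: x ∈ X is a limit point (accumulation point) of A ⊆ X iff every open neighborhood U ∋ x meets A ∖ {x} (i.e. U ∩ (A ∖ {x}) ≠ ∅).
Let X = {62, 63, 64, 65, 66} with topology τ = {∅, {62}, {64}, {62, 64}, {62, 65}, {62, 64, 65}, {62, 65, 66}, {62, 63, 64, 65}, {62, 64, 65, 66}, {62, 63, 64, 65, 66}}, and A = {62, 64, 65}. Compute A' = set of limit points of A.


A' = {63, 65, 66}

For each x ∈ X, list the open sets U ∈ τ with x ∈ U, then check whether U ∩ (A ∖ {x}) ≠ ∅ for every such U.
  x = 62: open {62} ∋ x has {62} ∩ (A ∖ {62}) = ∅, so x is NOT a limit point.
  x = 63: opens ∋ x are {62, 63, 64, 65}, {62, 63, 64, 65, 66}; each meets A ∖ {63}, so x IS a limit point.
  x = 64: open {64} ∋ x has {64} ∩ (A ∖ {64}) = ∅, so x is NOT a limit point.
  x = 65: opens ∋ x are {62, 65}, {62, 64, 65}, {62, 65, 66}, {62, 63, 64, 65}, {62, 64, 65, 66}, {62, 63, 64, 65, 66}; each meets A ∖ {65}, so x IS a limit point.
  x = 66: opens ∋ x are {62, 65, 66}, {62, 64, 65, 66}, {62, 63, 64, 65, 66}; each meets A ∖ {66}, so x IS a limit point.
Collecting: A' = {63, 65, 66}.


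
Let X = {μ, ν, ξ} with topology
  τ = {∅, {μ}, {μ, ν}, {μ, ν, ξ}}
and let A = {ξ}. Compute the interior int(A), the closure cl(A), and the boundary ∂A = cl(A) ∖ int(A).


int(A) = ∅, cl(A) = {ξ}, ∂A = {ξ}.

Closed sets in (X, τ) are complements of opens:
  closed(X, τ) = {∅, {ξ}, {ν, ξ}, {μ, ν, ξ}}.
int(A) = ⋃ {U ∈ τ : U ⊆ A}. Opens contained in A: ∅.
Taking the union of these: int(A) = ∅.
cl(A) = ⋂ {C closed : A ⊆ C}. Closed sets containing A: {ξ}, {ν, ξ}, {μ, ν, ξ}.
Intersecting these: cl(A) = {ξ}.
∂A = cl(A) ∖ int(A) = {ξ} ∖ ∅ = {ξ}.


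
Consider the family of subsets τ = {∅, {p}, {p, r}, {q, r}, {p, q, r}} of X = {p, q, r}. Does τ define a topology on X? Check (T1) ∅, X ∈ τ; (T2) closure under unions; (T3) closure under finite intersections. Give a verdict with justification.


τ is NOT a topology on X.

Axiom (T1): ∅ ∈ τ? Yes; X ∈ τ? Yes.
Axiom (T2/T3): check pairwise unions and intersections of members of τ.
Counterexample for (T3): {p, r} ∩ {q, r} = {r} ∉ τ. Therefore τ is NOT a topology.


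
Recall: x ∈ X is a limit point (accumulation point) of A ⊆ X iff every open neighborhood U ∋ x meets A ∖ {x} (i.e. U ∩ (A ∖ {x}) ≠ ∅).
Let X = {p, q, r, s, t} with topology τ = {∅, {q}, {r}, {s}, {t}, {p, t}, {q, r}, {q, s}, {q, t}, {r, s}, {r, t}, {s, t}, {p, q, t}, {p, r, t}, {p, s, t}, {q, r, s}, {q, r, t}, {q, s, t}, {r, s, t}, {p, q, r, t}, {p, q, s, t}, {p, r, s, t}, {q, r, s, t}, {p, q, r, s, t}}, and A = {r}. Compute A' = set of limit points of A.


A' = ∅

For each x ∈ X, list the open sets U ∈ τ with x ∈ U, then check whether U ∩ (A ∖ {x}) ≠ ∅ for every such U.
  x = p: open {p, t} ∋ x has {p, t} ∩ (A ∖ {p}) = ∅, so x is NOT a limit point.
  x = q: open {q} ∋ x has {q} ∩ (A ∖ {q}) = ∅, so x is NOT a limit point.
  x = r: open {r} ∋ x has {r} ∩ (A ∖ {r}) = ∅, so x is NOT a limit point.
  x = s: open {s} ∋ x has {s} ∩ (A ∖ {s}) = ∅, so x is NOT a limit point.
  x = t: open {t} ∋ x has {t} ∩ (A ∖ {t}) = ∅, so x is NOT a limit point.
Collecting: A' = ∅.


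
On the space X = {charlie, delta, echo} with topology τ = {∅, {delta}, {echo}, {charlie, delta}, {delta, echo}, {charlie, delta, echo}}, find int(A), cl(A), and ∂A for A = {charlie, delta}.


int(A) = {charlie, delta}, cl(A) = {charlie, delta}, ∂A = ∅.

Closed sets in (X, τ) are complements of opens:
  closed(X, τ) = {∅, {charlie}, {echo}, {charlie, delta}, {charlie, echo}, {charlie, delta, echo}}.
int(A) = ⋃ {U ∈ τ : U ⊆ A}. Opens contained in A: ∅, {delta}, {charlie, delta}.
Taking the union of these: int(A) = {charlie, delta}.
cl(A) = ⋂ {C closed : A ⊆ C}. Closed sets containing A: {charlie, delta}, {charlie, delta, echo}.
Intersecting these: cl(A) = {charlie, delta}.
∂A = cl(A) ∖ int(A) = {charlie, delta} ∖ {charlie, delta} = ∅.


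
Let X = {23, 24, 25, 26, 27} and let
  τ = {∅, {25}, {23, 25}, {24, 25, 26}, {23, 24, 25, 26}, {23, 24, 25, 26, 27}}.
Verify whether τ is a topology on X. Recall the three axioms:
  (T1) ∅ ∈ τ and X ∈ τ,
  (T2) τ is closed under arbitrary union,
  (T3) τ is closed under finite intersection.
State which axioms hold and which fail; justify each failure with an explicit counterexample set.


τ IS a topology on X.

Axiom (T1): ∅ ∈ τ? Yes; X ∈ τ? Yes.
Axiom (T2/T3): check pairwise unions and intersections of members of τ.
All pairwise intersections and unions checked — each lies in τ. Therefore τ satisfies (T1), (T2), (T3): it IS a topology on X.


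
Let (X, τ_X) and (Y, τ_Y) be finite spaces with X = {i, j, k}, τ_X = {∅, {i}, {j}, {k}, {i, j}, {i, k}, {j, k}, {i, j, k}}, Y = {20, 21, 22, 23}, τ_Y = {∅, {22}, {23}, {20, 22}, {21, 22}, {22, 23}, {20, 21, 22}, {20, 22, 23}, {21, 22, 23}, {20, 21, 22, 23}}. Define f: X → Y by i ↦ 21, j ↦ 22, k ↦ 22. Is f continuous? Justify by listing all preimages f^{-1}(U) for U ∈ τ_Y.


f IS continuous.

Compute f^{-1}(U) for each U ∈ τ_Y:
  U = ∅: f^{-1}(U) = ∅ ∈ τ_X ✓.
  U = {22}: f^{-1}(U) = {j, k} ∈ τ_X ✓.
  U = {23}: f^{-1}(U) = ∅ ∈ τ_X ✓.
  U = {20, 22}: f^{-1}(U) = {j, k} ∈ τ_X ✓.
  U = {21, 22}: f^{-1}(U) = {i, j, k} ∈ τ_X ✓.
  U = {22, 23}: f^{-1}(U) = {j, k} ∈ τ_X ✓.
  U = {20, 21, 22}: f^{-1}(U) = {i, j, k} ∈ τ_X ✓.
  U = {20, 22, 23}: f^{-1}(U) = {j, k} ∈ τ_X ✓.
  U = {21, 22, 23}: f^{-1}(U) = {i, j, k} ∈ τ_X ✓.
  U = {20, 21, 22, 23}: f^{-1}(U) = {i, j, k} ∈ τ_X ✓.
Every preimage lies in τ_X, so f IS continuous.


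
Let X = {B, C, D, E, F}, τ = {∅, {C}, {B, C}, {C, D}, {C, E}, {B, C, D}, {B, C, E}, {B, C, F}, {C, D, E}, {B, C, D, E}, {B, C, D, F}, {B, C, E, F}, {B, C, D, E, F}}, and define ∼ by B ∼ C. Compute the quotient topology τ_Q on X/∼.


X/∼ = {[B=C], [D], [E], [F]}; |τ_Q| = 9.

Equivalence classes: [B=C], [D], [E], [F].
Quotient map π: X → X/∼ sends B ↦ [B=C], C ↦ [B=C], D ↦ [D], E ↦ [E], F ↦ [F].
For each subset V ⊆ X/∼, compute π^{-1}(V) ⊆ X and check whether π^{-1}(V) ∈ τ. V is open in τ_Q iff π^{-1}(V) ∈ τ.
  V = {}: π^{-1}(V) = ∅ ∈ τ ✓.
  V = {[B=C]}: π^{-1}(V) = {B, C} ∈ τ ✓.
  V = {[D]}: π^{-1}(V) = {D} ∉ τ ✗.
  V = {[B=C], [D]}: π^{-1}(V) = {B, C, D} ∈ τ ✓.
  V = {[E]}: π^{-1}(V) = {E} ∉ τ ✗.
  V = {[B=C], [E]}: π^{-1}(V) = {B, C, E} ∈ τ ✓.
  V = {[D], [E]}: π^{-1}(V) = {D, E} ∉ τ ✗.
  V = {[B=C], [D], [E]}: π^{-1}(V) = {B, C, D, E} ∈ τ ✓.
  V = {[F]}: π^{-1}(V) = {F} ∉ τ ✗.
  V = {[B=C], [F]}: π^{-1}(V) = {B, C, F} ∈ τ ✓.
  V = {[D], [F]}: π^{-1}(V) = {D, F} ∉ τ ✗.
  V = {[B=C], [D], [F]}: π^{-1}(V) = {B, C, D, F} ∈ τ ✓.
  V = {[E], [F]}: π^{-1}(V) = {E, F} ∉ τ ✗.
  V = {[B=C], [E], [F]}: π^{-1}(V) = {B, C, E, F} ∈ τ ✓.
  V = {[D], [E], [F]}: π^{-1}(V) = {D, E, F} ∉ τ ✗.
  V = {[B=C], [D], [E], [F]}: π^{-1}(V) = {B, C, D, E, F} ∈ τ ✓.
Open sets in the quotient: τ_Q = {{}, {[B=C]}, {[B=C], [D]}, {[B=C], [E]}, {[B=C], [D], [E]}, {[B=C], [F]}, {[B=C], [D], [F]}, {[B=C], [E], [F]}, {[B=C], [D], [E], [F]}} (9 elements).


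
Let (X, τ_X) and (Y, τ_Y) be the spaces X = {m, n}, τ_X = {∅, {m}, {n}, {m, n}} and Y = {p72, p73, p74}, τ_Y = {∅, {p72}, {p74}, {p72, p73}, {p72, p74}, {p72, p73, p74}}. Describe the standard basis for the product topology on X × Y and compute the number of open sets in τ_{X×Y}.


Basis B = {∅ × ∅, {m} × {p72}, {m} × {p74}, {n} × {p72}, {n} × {p74}, {m} × {p72, p73}, {m} × {p72, p74}, {m, n} × {p72}, {m, n} × {p74}, {n} × {p72, p73}, {n} × {p72, p74}, {m} × {p72, p73, p74}, {n} × {p72, p73, p74}, {m, n} × {p72, p73}, {m, n} × {p72, p74}, {m, n} × {p72, p73, p74}}; |τ_{X×Y}| = 36.

Enumerate products U × V with U ∈ τ_X, V ∈ τ_Y (deduplicated):
  ∅ × ∅ = {} (∅)
  {m} × {p72} = {(m,p72)}
  {m} × {p74} = {(m,p74)}
  {n} × {p72} = {(n,p72)}
  {n} × {p74} = {(n,p74)}
  {m} × {p72, p73} = {(m,p72), (m,p73)}
  {m} × {p72, p74} = {(m,p72), (m,p74)}
  {m, n} × {p72} = {(m,p72), (n,p72)}
  {m, n} × {p74} = {(m,p74), (n,p74)}
  {n} × {p72, p73} = {(n,p72), (n,p73)}
  {n} × {p72, p74} = {(n,p72), (n,p74)}
  {m} × {p72, p73, p74} = {(m,p72), (m,p73), (m,p74)}
  {n} × {p72, p73, p74} = {(n,p72), (n,p73), (n,p74)}
  {m, n} × {p72, p73} = {(m,p72), (m,p73), (n,p72), (n,p73)}
  {m, n} × {p72, p74} = {(m,p72), (m,p74), (n,p72), (n,p74)}
  {m, n} × {p72, p73, p74} = {(m,p72), (m,p73), (m,p74), (n,p72), (n,p73), (n,p74)}
These 16 distinct sets form the basis B.
Close under arbitrary unions to get τ_{X×Y}; counting gives |τ_{X×Y}| = 36.


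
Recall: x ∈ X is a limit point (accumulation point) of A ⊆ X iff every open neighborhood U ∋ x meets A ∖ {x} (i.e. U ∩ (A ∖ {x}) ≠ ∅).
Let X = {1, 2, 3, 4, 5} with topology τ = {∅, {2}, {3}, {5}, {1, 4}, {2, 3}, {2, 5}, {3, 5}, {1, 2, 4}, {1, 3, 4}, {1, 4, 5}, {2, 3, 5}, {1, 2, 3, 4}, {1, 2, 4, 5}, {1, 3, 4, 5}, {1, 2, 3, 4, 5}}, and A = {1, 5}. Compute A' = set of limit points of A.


A' = {4}

For each x ∈ X, list the open sets U ∈ τ with x ∈ U, then check whether U ∩ (A ∖ {x}) ≠ ∅ for every such U.
  x = 1: open {1, 4} ∋ x has {1, 4} ∩ (A ∖ {1}) = ∅, so x is NOT a limit point.
  x = 2: open {2} ∋ x has {2} ∩ (A ∖ {2}) = ∅, so x is NOT a limit point.
  x = 3: open {3} ∋ x has {3} ∩ (A ∖ {3}) = ∅, so x is NOT a limit point.
  x = 4: opens ∋ x are {1, 4}, {1, 2, 4}, {1, 3, 4}, {1, 4, 5}, {1, 2, 3, 4}, {1, 2, 4, 5}, {1, 3, 4, 5}, {1, 2, 3, 4, 5}; each meets A ∖ {4}, so x IS a limit point.
  x = 5: open {5} ∋ x has {5} ∩ (A ∖ {5}) = ∅, so x is NOT a limit point.
Collecting: A' = {4}.


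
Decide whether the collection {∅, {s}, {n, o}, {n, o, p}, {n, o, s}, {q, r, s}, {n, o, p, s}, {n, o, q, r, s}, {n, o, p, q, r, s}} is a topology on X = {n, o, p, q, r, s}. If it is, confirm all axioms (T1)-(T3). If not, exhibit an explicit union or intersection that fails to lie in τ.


τ IS a topology on X.

Axiom (T1): ∅ ∈ τ? Yes; X ∈ τ? Yes.
Axiom (T2/T3): check pairwise unions and intersections of members of τ.
All pairwise intersections and unions checked — each lies in τ. Therefore τ satisfies (T1), (T2), (T3): it IS a topology on X.


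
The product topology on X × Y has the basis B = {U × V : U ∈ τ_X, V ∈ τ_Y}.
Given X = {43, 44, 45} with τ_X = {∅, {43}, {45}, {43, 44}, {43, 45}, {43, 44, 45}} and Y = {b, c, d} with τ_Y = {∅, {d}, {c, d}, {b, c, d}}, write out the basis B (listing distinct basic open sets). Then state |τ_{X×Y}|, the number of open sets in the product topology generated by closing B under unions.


Basis B = {∅ × ∅, {43} × {d}, {45} × {d}, {43} × {c, d}, {43, 44} × {d}, {43, 45} × {d}, {45} × {c, d}, {43} × {b, c, d}, {43, 44, 45} × {d}, {45} × {b, c, d}, {43, 44} × {c, d}, {43, 45} × {c, d}, {43, 44} × {b, c, d}, {43, 45} × {b, c, d}, {43, 44, 45} × {c, d}, {43, 44, 45} × {b, c, d}}; |τ_{X×Y}| = 40.

Enumerate products U × V with U ∈ τ_X, V ∈ τ_Y (deduplicated):
  ∅ × ∅ = {} (∅)
  {43} × {d} = {(43,d)}
  {45} × {d} = {(45,d)}
  {43} × {c, d} = {(43,c), (43,d)}
  {43, 44} × {d} = {(43,d), (44,d)}
  {43, 45} × {d} = {(43,d), (45,d)}
  {45} × {c, d} = {(45,c), (45,d)}
  {43} × {b, c, d} = {(43,b), (43,c), (43,d)}
  {43, 44, 45} × {d} = {(43,d), (44,d), (45,d)}
  {45} × {b, c, d} = {(45,b), (45,c), (45,d)}
  {43, 44} × {c, d} = {(43,c), (43,d), (44,c), (44,d)}
  {43, 45} × {c, d} = {(43,c), (43,d), (45,c), (45,d)}
  {43, 44} × {b, c, d} = {(43,b), (43,c), (43,d), (44,b), (44,c), (44,d)}
  {43, 45} × {b, c, d} = {(43,b), (43,c), (43,d), (45,b), (45,c), (45,d)}
  {43, 44, 45} × {c, d} = {(43,c), (43,d), (44,c), (44,d), (45,c), (45,d)}
  {43, 44, 45} × {b, c, d} = {(43,b), (43,c), (43,d), (44,b), (44,c), (44,d), (45,b), (45,c), (45,d)}
These 16 distinct sets form the basis B.
Close under arbitrary unions to get τ_{X×Y}; counting gives |τ_{X×Y}| = 40.


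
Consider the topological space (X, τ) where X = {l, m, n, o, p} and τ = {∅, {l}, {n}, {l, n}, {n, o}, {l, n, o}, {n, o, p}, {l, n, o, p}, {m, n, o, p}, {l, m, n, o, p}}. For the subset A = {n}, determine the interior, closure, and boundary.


int(A) = {n}, cl(A) = {m, n, o, p}, ∂A = {m, o, p}.

Closed sets in (X, τ) are complements of opens:
  closed(X, τ) = {∅, {l}, {m}, {l, m}, {m, p}, {l, m, p}, {m, o, p}, {l, m, o, p}, {m, n, o, p}, {l, m, n, o, p}}.
int(A) = ⋃ {U ∈ τ : U ⊆ A}. Opens contained in A: ∅, {n}.
Taking the union of these: int(A) = {n}.
cl(A) = ⋂ {C closed : A ⊆ C}. Closed sets containing A: {m, n, o, p}, {l, m, n, o, p}.
Intersecting these: cl(A) = {m, n, o, p}.
∂A = cl(A) ∖ int(A) = {m, n, o, p} ∖ {n} = {m, o, p}.


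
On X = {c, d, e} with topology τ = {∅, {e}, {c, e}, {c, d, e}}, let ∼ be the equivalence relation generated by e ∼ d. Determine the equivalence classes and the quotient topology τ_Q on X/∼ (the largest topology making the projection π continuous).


X/∼ = {[c], [d=e]}; |τ_Q| = 2.

Equivalence classes: [c], [d=e].
Quotient map π: X → X/∼ sends c ↦ [c], d ↦ [d=e], e ↦ [d=e].
For each subset V ⊆ X/∼, compute π^{-1}(V) ⊆ X and check whether π^{-1}(V) ∈ τ. V is open in τ_Q iff π^{-1}(V) ∈ τ.
  V = {}: π^{-1}(V) = ∅ ∈ τ ✓.
  V = {[c]}: π^{-1}(V) = {c} ∉ τ ✗.
  V = {[d=e]}: π^{-1}(V) = {d, e} ∉ τ ✗.
  V = {[c], [d=e]}: π^{-1}(V) = {c, d, e} ∈ τ ✓.
Open sets in the quotient: τ_Q = {{}, {[c], [d=e]}} (2 elements).


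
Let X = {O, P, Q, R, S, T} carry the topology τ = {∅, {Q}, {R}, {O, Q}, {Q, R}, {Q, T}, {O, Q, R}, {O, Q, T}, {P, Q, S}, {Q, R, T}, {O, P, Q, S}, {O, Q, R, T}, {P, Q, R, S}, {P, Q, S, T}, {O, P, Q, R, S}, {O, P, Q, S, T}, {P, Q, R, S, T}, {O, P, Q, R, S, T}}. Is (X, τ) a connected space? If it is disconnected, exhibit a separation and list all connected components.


(X, τ) is disconnected; components = [{R}, {O, P, Q, S, T}].

Find clopen sets (U ∈ τ with X ∖ U ∈ τ):
  U = ∅, X ∖ U = {O, P, Q, R, S, T} — both open, so U is clopen.
  U = {R}, X ∖ U = {O, P, Q, S, T} — both open, so U is clopen.
  U = {O, P, Q, S, T}, X ∖ U = {R} — both open, so U is clopen.
  U = {O, P, Q, R, S, T}, X ∖ U = ∅ — both open, so U is clopen.
Nontrivial clopen(s) exist: e.g. {R}. So (X, τ) is disconnected.
Compute connected components by grouping points that agree on all clopens:
  component: {R}
  component: {O, P, Q, S, T}


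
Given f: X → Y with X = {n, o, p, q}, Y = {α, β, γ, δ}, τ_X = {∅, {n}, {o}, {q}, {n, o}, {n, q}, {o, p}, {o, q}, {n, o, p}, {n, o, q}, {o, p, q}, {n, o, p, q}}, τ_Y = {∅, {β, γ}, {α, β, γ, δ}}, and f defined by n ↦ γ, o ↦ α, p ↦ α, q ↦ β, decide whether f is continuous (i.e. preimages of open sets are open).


f IS continuous.

Compute f^{-1}(U) for each U ∈ τ_Y:
  U = ∅: f^{-1}(U) = ∅ ∈ τ_X ✓.
  U = {β, γ}: f^{-1}(U) = {n, q} ∈ τ_X ✓.
  U = {α, β, γ, δ}: f^{-1}(U) = {n, o, p, q} ∈ τ_X ✓.
Every preimage lies in τ_X, so f IS continuous.


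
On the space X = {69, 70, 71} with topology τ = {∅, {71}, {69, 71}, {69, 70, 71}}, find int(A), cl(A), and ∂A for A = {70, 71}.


int(A) = {71}, cl(A) = {69, 70, 71}, ∂A = {69, 70}.

Closed sets in (X, τ) are complements of opens:
  closed(X, τ) = {∅, {70}, {69, 70}, {69, 70, 71}}.
int(A) = ⋃ {U ∈ τ : U ⊆ A}. Opens contained in A: ∅, {71}.
Taking the union of these: int(A) = {71}.
cl(A) = ⋂ {C closed : A ⊆ C}. Closed sets containing A: {69, 70, 71}.
Intersecting these: cl(A) = {69, 70, 71}.
∂A = cl(A) ∖ int(A) = {69, 70, 71} ∖ {71} = {69, 70}.


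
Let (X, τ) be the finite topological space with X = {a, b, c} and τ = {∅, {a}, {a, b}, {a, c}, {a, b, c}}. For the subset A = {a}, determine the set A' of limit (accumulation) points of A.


A' = {b, c}

For each x ∈ X, list the open sets U ∈ τ with x ∈ U, then check whether U ∩ (A ∖ {x}) ≠ ∅ for every such U.
  x = a: open {a} ∋ x has {a} ∩ (A ∖ {a}) = ∅, so x is NOT a limit point.
  x = b: opens ∋ x are {a, b}, {a, b, c}; each meets A ∖ {b}, so x IS a limit point.
  x = c: opens ∋ x are {a, c}, {a, b, c}; each meets A ∖ {c}, so x IS a limit point.
Collecting: A' = {b, c}.


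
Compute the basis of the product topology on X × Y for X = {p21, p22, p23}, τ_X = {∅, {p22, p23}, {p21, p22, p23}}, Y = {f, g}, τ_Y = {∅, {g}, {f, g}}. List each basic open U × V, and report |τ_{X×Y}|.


Basis B = {∅ × ∅, {p22, p23} × {g}, {p21, p22, p23} × {g}, {p22, p23} × {f, g}, {p21, p22, p23} × {f, g}}; |τ_{X×Y}| = 6.

Enumerate products U × V with U ∈ τ_X, V ∈ τ_Y (deduplicated):
  ∅ × ∅ = {} (∅)
  {p22, p23} × {g} = {(p22,g), (p23,g)}
  {p21, p22, p23} × {g} = {(p21,g), (p22,g), (p23,g)}
  {p22, p23} × {f, g} = {(p22,f), (p22,g), (p23,f), (p23,g)}
  {p21, p22, p23} × {f, g} = {(p21,f), (p21,g), (p22,f), (p22,g), (p23,f), (p23,g)}
These 5 distinct sets form the basis B.
Close under arbitrary unions to get τ_{X×Y}; counting gives |τ_{X×Y}| = 6.


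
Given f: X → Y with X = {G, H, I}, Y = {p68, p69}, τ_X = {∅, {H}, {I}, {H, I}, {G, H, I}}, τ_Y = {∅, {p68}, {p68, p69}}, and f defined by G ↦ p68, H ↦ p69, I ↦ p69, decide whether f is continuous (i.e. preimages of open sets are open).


f is NOT continuous.

Compute f^{-1}(U) for each U ∈ τ_Y:
  U = ∅: f^{-1}(U) = ∅ ∈ τ_X ✓.
  U = {p68}: f^{-1}(U) = {G} ∉ τ_X ✗.
  U = {p68, p69}: f^{-1}(U) = {G, H, I} ∈ τ_X ✓.
Found U = {p68} with f^{-1}(U) = {G} not in τ_X. Therefore f is NOT continuous.


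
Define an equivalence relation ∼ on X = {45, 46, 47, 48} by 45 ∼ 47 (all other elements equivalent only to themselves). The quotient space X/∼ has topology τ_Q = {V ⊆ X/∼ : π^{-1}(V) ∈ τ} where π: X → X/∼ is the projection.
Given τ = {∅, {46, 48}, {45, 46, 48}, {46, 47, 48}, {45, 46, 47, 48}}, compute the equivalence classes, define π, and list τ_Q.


X/∼ = {[45=47], [46], [48]}; |τ_Q| = 3.

Equivalence classes: [45=47], [46], [48].
Quotient map π: X → X/∼ sends 45 ↦ [45=47], 46 ↦ [46], 47 ↦ [45=47], 48 ↦ [48].
For each subset V ⊆ X/∼, compute π^{-1}(V) ⊆ X and check whether π^{-1}(V) ∈ τ. V is open in τ_Q iff π^{-1}(V) ∈ τ.
  V = {}: π^{-1}(V) = ∅ ∈ τ ✓.
  V = {[45=47]}: π^{-1}(V) = {45, 47} ∉ τ ✗.
  V = {[46]}: π^{-1}(V) = {46} ∉ τ ✗.
  V = {[45=47], [46]}: π^{-1}(V) = {45, 46, 47} ∉ τ ✗.
  V = {[48]}: π^{-1}(V) = {48} ∉ τ ✗.
  V = {[45=47], [48]}: π^{-1}(V) = {45, 47, 48} ∉ τ ✗.
  V = {[46], [48]}: π^{-1}(V) = {46, 48} ∈ τ ✓.
  V = {[45=47], [46], [48]}: π^{-1}(V) = {45, 46, 47, 48} ∈ τ ✓.
Open sets in the quotient: τ_Q = {{}, {[46], [48]}, {[45=47], [46], [48]}} (3 elements).


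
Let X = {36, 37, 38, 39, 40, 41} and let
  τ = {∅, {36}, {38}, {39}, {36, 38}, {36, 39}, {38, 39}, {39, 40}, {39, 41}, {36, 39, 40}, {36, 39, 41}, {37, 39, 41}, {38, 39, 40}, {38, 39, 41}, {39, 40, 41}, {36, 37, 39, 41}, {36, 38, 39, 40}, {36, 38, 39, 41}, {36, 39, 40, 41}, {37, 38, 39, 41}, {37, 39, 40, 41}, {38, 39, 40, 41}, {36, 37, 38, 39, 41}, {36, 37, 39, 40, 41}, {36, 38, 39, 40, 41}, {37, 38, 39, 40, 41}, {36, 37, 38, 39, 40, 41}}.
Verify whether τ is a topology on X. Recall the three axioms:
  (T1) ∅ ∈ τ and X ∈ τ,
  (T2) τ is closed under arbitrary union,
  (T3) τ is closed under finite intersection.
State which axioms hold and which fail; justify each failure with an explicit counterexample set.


τ is NOT a topology on X.

Axiom (T1): ∅ ∈ τ? Yes; X ∈ τ? Yes.
Axiom (T2/T3): check pairwise unions and intersections of members of τ.
Counterexample for (T2): {36} ∪ {38, 39} = {36, 38, 39} ∉ τ. Therefore τ is NOT a topology.


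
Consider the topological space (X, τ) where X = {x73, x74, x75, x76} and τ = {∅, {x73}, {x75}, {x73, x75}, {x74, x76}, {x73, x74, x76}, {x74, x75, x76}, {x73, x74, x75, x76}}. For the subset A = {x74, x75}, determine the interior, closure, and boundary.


int(A) = {x75}, cl(A) = {x74, x75, x76}, ∂A = {x74, x76}.

Closed sets in (X, τ) are complements of opens:
  closed(X, τ) = {∅, {x73}, {x75}, {x73, x75}, {x74, x76}, {x73, x74, x76}, {x74, x75, x76}, {x73, x74, x75, x76}}.
int(A) = ⋃ {U ∈ τ : U ⊆ A}. Opens contained in A: ∅, {x75}.
Taking the union of these: int(A) = {x75}.
cl(A) = ⋂ {C closed : A ⊆ C}. Closed sets containing A: {x74, x75, x76}, {x73, x74, x75, x76}.
Intersecting these: cl(A) = {x74, x75, x76}.
∂A = cl(A) ∖ int(A) = {x74, x75, x76} ∖ {x75} = {x74, x76}.


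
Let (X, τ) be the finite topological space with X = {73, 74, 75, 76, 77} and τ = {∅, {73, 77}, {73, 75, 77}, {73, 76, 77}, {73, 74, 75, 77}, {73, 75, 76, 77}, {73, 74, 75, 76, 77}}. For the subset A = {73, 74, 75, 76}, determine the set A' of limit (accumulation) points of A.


A' = {74, 75, 76, 77}

For each x ∈ X, list the open sets U ∈ τ with x ∈ U, then check whether U ∩ (A ∖ {x}) ≠ ∅ for every such U.
  x = 73: open {73, 77} ∋ x has {73, 77} ∩ (A ∖ {73}) = ∅, so x is NOT a limit point.
  x = 74: opens ∋ x are {73, 74, 75, 77}, {73, 74, 75, 76, 77}; each meets A ∖ {74}, so x IS a limit point.
  x = 75: opens ∋ x are {73, 75, 77}, {73, 74, 75, 77}, {73, 75, 76, 77}, {73, 74, 75, 76, 77}; each meets A ∖ {75}, so x IS a limit point.
  x = 76: opens ∋ x are {73, 76, 77}, {73, 75, 76, 77}, {73, 74, 75, 76, 77}; each meets A ∖ {76}, so x IS a limit point.
  x = 77: opens ∋ x are {73, 77}, {73, 75, 77}, {73, 76, 77}, {73, 74, 75, 77}, {73, 75, 76, 77}, {73, 74, 75, 76, 77}; each meets A ∖ {77}, so x IS a limit point.
Collecting: A' = {74, 75, 76, 77}.


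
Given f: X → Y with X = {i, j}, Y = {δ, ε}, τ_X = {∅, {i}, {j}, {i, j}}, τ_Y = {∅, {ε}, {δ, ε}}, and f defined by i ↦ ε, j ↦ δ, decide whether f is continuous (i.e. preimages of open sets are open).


f IS continuous.

Compute f^{-1}(U) for each U ∈ τ_Y:
  U = ∅: f^{-1}(U) = ∅ ∈ τ_X ✓.
  U = {ε}: f^{-1}(U) = {i} ∈ τ_X ✓.
  U = {δ, ε}: f^{-1}(U) = {i, j} ∈ τ_X ✓.
Every preimage lies in τ_X, so f IS continuous.


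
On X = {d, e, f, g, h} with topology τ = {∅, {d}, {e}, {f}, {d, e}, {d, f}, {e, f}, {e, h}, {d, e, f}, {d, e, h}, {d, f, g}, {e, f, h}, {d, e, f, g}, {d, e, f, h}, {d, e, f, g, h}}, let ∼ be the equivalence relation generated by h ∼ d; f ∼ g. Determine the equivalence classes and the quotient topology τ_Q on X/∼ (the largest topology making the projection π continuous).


X/∼ = {[d=h], [e], [f=g]}; |τ_Q| = 4.

Equivalence classes: [d=h], [e], [f=g].
Quotient map π: X → X/∼ sends d ↦ [d=h], e ↦ [e], f ↦ [f=g], g ↦ [f=g], h ↦ [d=h].
For each subset V ⊆ X/∼, compute π^{-1}(V) ⊆ X and check whether π^{-1}(V) ∈ τ. V is open in τ_Q iff π^{-1}(V) ∈ τ.
  V = {}: π^{-1}(V) = ∅ ∈ τ ✓.
  V = {[d=h]}: π^{-1}(V) = {d, h} ∉ τ ✗.
  V = {[e]}: π^{-1}(V) = {e} ∈ τ ✓.
  V = {[d=h], [e]}: π^{-1}(V) = {d, e, h} ∈ τ ✓.
  V = {[f=g]}: π^{-1}(V) = {f, g} ∉ τ ✗.
  V = {[d=h], [f=g]}: π^{-1}(V) = {d, f, g, h} ∉ τ ✗.
  V = {[e], [f=g]}: π^{-1}(V) = {e, f, g} ∉ τ ✗.
  V = {[d=h], [e], [f=g]}: π^{-1}(V) = {d, e, f, g, h} ∈ τ ✓.
Open sets in the quotient: τ_Q = {{}, {[e]}, {[d=h], [e]}, {[d=h], [e], [f=g]}} (4 elements).


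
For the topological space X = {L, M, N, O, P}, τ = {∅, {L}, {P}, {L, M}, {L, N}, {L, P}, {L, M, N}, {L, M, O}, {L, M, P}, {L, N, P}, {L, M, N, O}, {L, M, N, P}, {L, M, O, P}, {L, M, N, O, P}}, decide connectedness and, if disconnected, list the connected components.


(X, τ) is disconnected; components = [{P}, {L, M, N, O}].

Find clopen sets (U ∈ τ with X ∖ U ∈ τ):
  U = ∅, X ∖ U = {L, M, N, O, P} — both open, so U is clopen.
  U = {P}, X ∖ U = {L, M, N, O} — both open, so U is clopen.
  U = {L, M, N, O}, X ∖ U = {P} — both open, so U is clopen.
  U = {L, M, N, O, P}, X ∖ U = ∅ — both open, so U is clopen.
Nontrivial clopen(s) exist: e.g. {L, M, N, O}. So (X, τ) is disconnected.
Compute connected components by grouping points that agree on all clopens:
  component: {P}
  component: {L, M, N, O}


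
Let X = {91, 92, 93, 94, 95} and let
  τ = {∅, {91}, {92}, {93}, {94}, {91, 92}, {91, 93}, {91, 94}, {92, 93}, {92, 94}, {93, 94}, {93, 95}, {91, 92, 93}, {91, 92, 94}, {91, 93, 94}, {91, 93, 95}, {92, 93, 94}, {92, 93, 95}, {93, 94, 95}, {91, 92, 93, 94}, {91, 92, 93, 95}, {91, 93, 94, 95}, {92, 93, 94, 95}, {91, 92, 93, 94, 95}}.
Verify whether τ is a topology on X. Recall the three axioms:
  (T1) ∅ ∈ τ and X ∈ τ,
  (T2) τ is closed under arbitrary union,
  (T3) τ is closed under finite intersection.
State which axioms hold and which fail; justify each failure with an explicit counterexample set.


τ IS a topology on X.

Axiom (T1): ∅ ∈ τ? Yes; X ∈ τ? Yes.
Axiom (T2/T3): check pairwise unions and intersections of members of τ.
All pairwise intersections and unions checked — each lies in τ. Therefore τ satisfies (T1), (T2), (T3): it IS a topology on X.


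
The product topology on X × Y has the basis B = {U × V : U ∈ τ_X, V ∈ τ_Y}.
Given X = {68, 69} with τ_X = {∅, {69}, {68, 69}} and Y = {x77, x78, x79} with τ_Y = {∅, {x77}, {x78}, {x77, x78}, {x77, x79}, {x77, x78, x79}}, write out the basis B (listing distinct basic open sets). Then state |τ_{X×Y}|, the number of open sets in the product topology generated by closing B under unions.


Basis B = {∅ × ∅, {69} × {x77}, {69} × {x78}, {68, 69} × {x77}, {68, 69} × {x78}, {69} × {x77, x78}, {69} × {x77, x79}, {69} × {x77, x78, x79}, {68, 69} × {x77, x78}, {68, 69} × {x77, x79}, {68, 69} × {x77, x78, x79}}; |τ_{X×Y}| = 18.

Enumerate products U × V with U ∈ τ_X, V ∈ τ_Y (deduplicated):
  ∅ × ∅ = {} (∅)
  {69} × {x77} = {(69,x77)}
  {69} × {x78} = {(69,x78)}
  {68, 69} × {x77} = {(68,x77), (69,x77)}
  {68, 69} × {x78} = {(68,x78), (69,x78)}
  {69} × {x77, x78} = {(69,x77), (69,x78)}
  {69} × {x77, x79} = {(69,x77), (69,x79)}
  {69} × {x77, x78, x79} = {(69,x77), (69,x78), (69,x79)}
  {68, 69} × {x77, x78} = {(68,x77), (68,x78), (69,x77), (69,x78)}
  {68, 69} × {x77, x79} = {(68,x77), (68,x79), (69,x77), (69,x79)}
  {68, 69} × {x77, x78, x79} = {(68,x77), (68,x78), (68,x79), (69,x77), (69,x78), (69,x79)}
These 11 distinct sets form the basis B.
Close under arbitrary unions to get τ_{X×Y}; counting gives |τ_{X×Y}| = 18.


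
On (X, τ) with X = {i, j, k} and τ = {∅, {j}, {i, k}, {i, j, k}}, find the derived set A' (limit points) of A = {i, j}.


A' = {k}

For each x ∈ X, list the open sets U ∈ τ with x ∈ U, then check whether U ∩ (A ∖ {x}) ≠ ∅ for every such U.
  x = i: open {i, k} ∋ x has {i, k} ∩ (A ∖ {i}) = ∅, so x is NOT a limit point.
  x = j: open {j} ∋ x has {j} ∩ (A ∖ {j}) = ∅, so x is NOT a limit point.
  x = k: opens ∋ x are {i, k}, {i, j, k}; each meets A ∖ {k}, so x IS a limit point.
Collecting: A' = {k}.


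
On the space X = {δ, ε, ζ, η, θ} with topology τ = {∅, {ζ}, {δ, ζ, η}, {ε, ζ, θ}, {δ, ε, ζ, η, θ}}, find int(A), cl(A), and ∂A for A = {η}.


int(A) = ∅, cl(A) = {δ, η}, ∂A = {δ, η}.

Closed sets in (X, τ) are complements of opens:
  closed(X, τ) = {∅, {δ, η}, {ε, θ}, {δ, ε, η, θ}, {δ, ε, ζ, η, θ}}.
int(A) = ⋃ {U ∈ τ : U ⊆ A}. Opens contained in A: ∅.
Taking the union of these: int(A) = ∅.
cl(A) = ⋂ {C closed : A ⊆ C}. Closed sets containing A: {δ, η}, {δ, ε, η, θ}, {δ, ε, ζ, η, θ}.
Intersecting these: cl(A) = {δ, η}.
∂A = cl(A) ∖ int(A) = {δ, η} ∖ ∅ = {δ, η}.


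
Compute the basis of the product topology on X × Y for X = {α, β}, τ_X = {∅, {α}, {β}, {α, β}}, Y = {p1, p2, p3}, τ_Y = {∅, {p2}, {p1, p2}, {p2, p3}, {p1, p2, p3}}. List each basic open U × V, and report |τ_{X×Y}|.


Basis B = {∅ × ∅, {α} × {p2}, {β} × {p2}, {α} × {p1, p2}, {α} × {p2, p3}, {α, β} × {p2}, {β} × {p1, p2}, {β} × {p2, p3}, {α} × {p1, p2, p3}, {β} × {p1, p2, p3}, {α, β} × {p1, p2}, {α, β} × {p2, p3}, {α, β} × {p1, p2, p3}}; |τ_{X×Y}| = 25.

Enumerate products U × V with U ∈ τ_X, V ∈ τ_Y (deduplicated):
  ∅ × ∅ = {} (∅)
  {α} × {p2} = {(α,p2)}
  {β} × {p2} = {(β,p2)}
  {α} × {p1, p2} = {(α,p1), (α,p2)}
  {α} × {p2, p3} = {(α,p2), (α,p3)}
  {α, β} × {p2} = {(α,p2), (β,p2)}
  {β} × {p1, p2} = {(β,p1), (β,p2)}
  {β} × {p2, p3} = {(β,p2), (β,p3)}
  {α} × {p1, p2, p3} = {(α,p1), (α,p2), (α,p3)}
  {β} × {p1, p2, p3} = {(β,p1), (β,p2), (β,p3)}
  {α, β} × {p1, p2} = {(α,p1), (α,p2), (β,p1), (β,p2)}
  {α, β} × {p2, p3} = {(α,p2), (α,p3), (β,p2), (β,p3)}
  {α, β} × {p1, p2, p3} = {(α,p1), (α,p2), (α,p3), (β,p1), (β,p2), (β,p3)}
These 13 distinct sets form the basis B.
Close under arbitrary unions to get τ_{X×Y}; counting gives |τ_{X×Y}| = 25.


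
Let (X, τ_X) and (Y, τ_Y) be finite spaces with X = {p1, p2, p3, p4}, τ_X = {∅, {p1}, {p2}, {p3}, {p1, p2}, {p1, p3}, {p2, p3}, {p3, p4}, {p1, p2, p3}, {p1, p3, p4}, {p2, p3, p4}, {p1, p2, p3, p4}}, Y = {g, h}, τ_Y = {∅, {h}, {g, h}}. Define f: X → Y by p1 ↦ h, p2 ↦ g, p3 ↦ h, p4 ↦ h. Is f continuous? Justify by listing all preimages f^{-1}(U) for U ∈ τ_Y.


f IS continuous.

Compute f^{-1}(U) for each U ∈ τ_Y:
  U = ∅: f^{-1}(U) = ∅ ∈ τ_X ✓.
  U = {h}: f^{-1}(U) = {p1, p3, p4} ∈ τ_X ✓.
  U = {g, h}: f^{-1}(U) = {p1, p2, p3, p4} ∈ τ_X ✓.
Every preimage lies in τ_X, so f IS continuous.


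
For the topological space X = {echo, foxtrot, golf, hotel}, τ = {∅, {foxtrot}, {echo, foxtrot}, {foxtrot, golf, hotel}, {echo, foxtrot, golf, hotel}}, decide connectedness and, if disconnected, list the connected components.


(X, τ) is connected.

Find clopen sets (U ∈ τ with X ∖ U ∈ τ):
  U = ∅, X ∖ U = {echo, foxtrot, golf, hotel} — both open, so U is clopen.
  U = {echo, foxtrot, golf, hotel}, X ∖ U = ∅ — both open, so U is clopen.
Only trivial clopens (∅ and X) exist, so (X, τ) is connected.
Compute connected components by grouping points that agree on all clopens:
  component: {echo, foxtrot, golf, hotel}


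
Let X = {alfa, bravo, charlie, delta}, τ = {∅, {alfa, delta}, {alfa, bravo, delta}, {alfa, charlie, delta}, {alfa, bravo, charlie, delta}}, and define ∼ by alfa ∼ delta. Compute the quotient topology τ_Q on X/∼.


X/∼ = {[alfa=delta], [bravo], [charlie]}; |τ_Q| = 5.

Equivalence classes: [alfa=delta], [bravo], [charlie].
Quotient map π: X → X/∼ sends alfa ↦ [alfa=delta], bravo ↦ [bravo], charlie ↦ [charlie], delta ↦ [alfa=delta].
For each subset V ⊆ X/∼, compute π^{-1}(V) ⊆ X and check whether π^{-1}(V) ∈ τ. V is open in τ_Q iff π^{-1}(V) ∈ τ.
  V = {}: π^{-1}(V) = ∅ ∈ τ ✓.
  V = {[alfa=delta]}: π^{-1}(V) = {alfa, delta} ∈ τ ✓.
  V = {[bravo]}: π^{-1}(V) = {bravo} ∉ τ ✗.
  V = {[alfa=delta], [bravo]}: π^{-1}(V) = {alfa, bravo, delta} ∈ τ ✓.
  V = {[charlie]}: π^{-1}(V) = {charlie} ∉ τ ✗.
  V = {[alfa=delta], [charlie]}: π^{-1}(V) = {alfa, charlie, delta} ∈ τ ✓.
  V = {[bravo], [charlie]}: π^{-1}(V) = {bravo, charlie} ∉ τ ✗.
  V = {[alfa=delta], [bravo], [charlie]}: π^{-1}(V) = {alfa, bravo, charlie, delta} ∈ τ ✓.
Open sets in the quotient: τ_Q = {{}, {[alfa=delta]}, {[alfa=delta], [bravo]}, {[alfa=delta], [charlie]}, {[alfa=delta], [bravo], [charlie]}} (5 elements).


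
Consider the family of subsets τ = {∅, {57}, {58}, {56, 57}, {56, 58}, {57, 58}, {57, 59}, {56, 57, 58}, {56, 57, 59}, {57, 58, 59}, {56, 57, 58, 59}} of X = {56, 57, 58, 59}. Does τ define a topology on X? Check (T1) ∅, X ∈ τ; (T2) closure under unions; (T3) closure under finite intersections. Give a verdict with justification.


τ is NOT a topology on X.

Axiom (T1): ∅ ∈ τ? Yes; X ∈ τ? Yes.
Axiom (T2/T3): check pairwise unions and intersections of members of τ.
Counterexample for (T3): {56, 57} ∩ {56, 58} = {56} ∉ τ. Therefore τ is NOT a topology.


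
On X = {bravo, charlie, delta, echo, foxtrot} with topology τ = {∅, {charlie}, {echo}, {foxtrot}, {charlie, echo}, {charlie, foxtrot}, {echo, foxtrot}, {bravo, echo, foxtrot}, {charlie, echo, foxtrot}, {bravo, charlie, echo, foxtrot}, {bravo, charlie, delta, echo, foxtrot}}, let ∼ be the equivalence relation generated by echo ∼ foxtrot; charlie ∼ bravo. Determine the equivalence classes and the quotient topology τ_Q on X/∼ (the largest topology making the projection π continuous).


X/∼ = {[bravo=charlie], [delta], [echo=foxtrot]}; |τ_Q| = 4.

Equivalence classes: [bravo=charlie], [delta], [echo=foxtrot].
Quotient map π: X → X/∼ sends bravo ↦ [bravo=charlie], charlie ↦ [bravo=charlie], delta ↦ [delta], echo ↦ [echo=foxtrot], foxtrot ↦ [echo=foxtrot].
For each subset V ⊆ X/∼, compute π^{-1}(V) ⊆ X and check whether π^{-1}(V) ∈ τ. V is open in τ_Q iff π^{-1}(V) ∈ τ.
  V = {}: π^{-1}(V) = ∅ ∈ τ ✓.
  V = {[bravo=charlie]}: π^{-1}(V) = {bravo, charlie} ∉ τ ✗.
  V = {[delta]}: π^{-1}(V) = {delta} ∉ τ ✗.
  V = {[bravo=charlie], [delta]}: π^{-1}(V) = {bravo, charlie, delta} ∉ τ ✗.
  V = {[echo=foxtrot]}: π^{-1}(V) = {echo, foxtrot} ∈ τ ✓.
  V = {[bravo=charlie], [echo=foxtrot]}: π^{-1}(V) = {bravo, charlie, echo, foxtrot} ∈ τ ✓.
  V = {[delta], [echo=foxtrot]}: π^{-1}(V) = {delta, echo, foxtrot} ∉ τ ✗.
  V = {[bravo=charlie], [delta], [echo=foxtrot]}: π^{-1}(V) = {bravo, charlie, delta, echo, foxtrot} ∈ τ ✓.
Open sets in the quotient: τ_Q = {{}, {[echo=foxtrot]}, {[bravo=charlie], [echo=foxtrot]}, {[bravo=charlie], [delta], [echo=foxtrot]}} (4 elements).


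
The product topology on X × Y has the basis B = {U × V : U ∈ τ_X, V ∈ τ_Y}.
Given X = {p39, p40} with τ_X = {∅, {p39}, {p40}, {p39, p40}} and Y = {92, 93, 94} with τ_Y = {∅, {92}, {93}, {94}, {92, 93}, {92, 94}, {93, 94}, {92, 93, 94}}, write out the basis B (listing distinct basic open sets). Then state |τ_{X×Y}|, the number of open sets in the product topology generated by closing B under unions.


Basis B = {∅ × ∅, {p39} × {92}, {p39} × {93}, {p39} × {94}, {p40} × {92}, {p40} × {93}, {p40} × {94}, {p39} × {92, 93}, {p39} × {92, 94}, {p39, p40} × {92}, {p39} × {93, 94}, {p39, p40} × {93}, {p39, p40} × {94}, {p40} × {92, 93}, {p40} × {92, 94}, {p40} × {93, 94}, {p39} × {92, 93, 94}, {p40} × {92, 93, 94}, {p39, p40} × {92, 93}, {p39, p40} × {92, 94}, {p39, p40} × {93, 94}, {p39, p40} × {92, 93, 94}}; |τ_{X×Y}| = 64.

Enumerate products U × V with U ∈ τ_X, V ∈ τ_Y (deduplicated):
  ∅ × ∅ = {} (∅)
  {p39} × {92} = {(p39,92)}
  {p39} × {93} = {(p39,93)}
  {p39} × {94} = {(p39,94)}
  {p40} × {92} = {(p40,92)}
  {p40} × {93} = {(p40,93)}
  {p40} × {94} = {(p40,94)}
  {p39} × {92, 93} = {(p39,92), (p39,93)}
  {p39} × {92, 94} = {(p39,92), (p39,94)}
  {p39, p40} × {92} = {(p39,92), (p40,92)}
  {p39} × {93, 94} = {(p39,93), (p39,94)}
  {p39, p40} × {93} = {(p39,93), (p40,93)}
  {p39, p40} × {94} = {(p39,94), (p40,94)}
  {p40} × {92, 93} = {(p40,92), (p40,93)}
  {p40} × {92, 94} = {(p40,92), (p40,94)}
  {p40} × {93, 94} = {(p40,93), (p40,94)}
  {p39} × {92, 93, 94} = {(p39,92), (p39,93), (p39,94)}
  {p40} × {92, 93, 94} = {(p40,92), (p40,93), (p40,94)}
  {p39, p40} × {92, 93} = {(p39,92), (p39,93), (p40,92), (p40,93)}
  {p39, p40} × {92, 94} = {(p39,92), (p39,94), (p40,92), (p40,94)}
  {p39, p40} × {93, 94} = {(p39,93), (p39,94), (p40,93), (p40,94)}
  {p39, p40} × {92, 93, 94} = {(p39,92), (p39,93), (p39,94), (p40,92), (p40,93), (p40,94)}
These 22 distinct sets form the basis B.
Close under arbitrary unions to get τ_{X×Y}; counting gives |τ_{X×Y}| = 64.


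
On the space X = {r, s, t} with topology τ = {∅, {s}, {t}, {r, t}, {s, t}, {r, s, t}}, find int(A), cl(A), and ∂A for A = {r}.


int(A) = ∅, cl(A) = {r}, ∂A = {r}.

Closed sets in (X, τ) are complements of opens:
  closed(X, τ) = {∅, {r}, {s}, {r, s}, {r, t}, {r, s, t}}.
int(A) = ⋃ {U ∈ τ : U ⊆ A}. Opens contained in A: ∅.
Taking the union of these: int(A) = ∅.
cl(A) = ⋂ {C closed : A ⊆ C}. Closed sets containing A: {r}, {r, s}, {r, t}, {r, s, t}.
Intersecting these: cl(A) = {r}.
∂A = cl(A) ∖ int(A) = {r} ∖ ∅ = {r}.


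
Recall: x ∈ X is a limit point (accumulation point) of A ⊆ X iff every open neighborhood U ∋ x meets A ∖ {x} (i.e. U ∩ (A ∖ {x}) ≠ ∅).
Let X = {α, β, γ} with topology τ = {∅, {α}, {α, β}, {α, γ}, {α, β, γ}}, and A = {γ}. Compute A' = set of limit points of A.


A' = ∅

For each x ∈ X, list the open sets U ∈ τ with x ∈ U, then check whether U ∩ (A ∖ {x}) ≠ ∅ for every such U.
  x = α: open {α} ∋ x has {α} ∩ (A ∖ {α}) = ∅, so x is NOT a limit point.
  x = β: open {α, β} ∋ x has {α, β} ∩ (A ∖ {β}) = ∅, so x is NOT a limit point.
  x = γ: open {α, γ} ∋ x has {α, γ} ∩ (A ∖ {γ}) = ∅, so x is NOT a limit point.
Collecting: A' = ∅.


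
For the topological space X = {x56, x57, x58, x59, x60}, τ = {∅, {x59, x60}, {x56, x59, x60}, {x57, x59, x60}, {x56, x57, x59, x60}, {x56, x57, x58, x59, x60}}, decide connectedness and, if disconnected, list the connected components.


(X, τ) is connected.

Find clopen sets (U ∈ τ with X ∖ U ∈ τ):
  U = ∅, X ∖ U = {x56, x57, x58, x59, x60} — both open, so U is clopen.
  U = {x56, x57, x58, x59, x60}, X ∖ U = ∅ — both open, so U is clopen.
Only trivial clopens (∅ and X) exist, so (X, τ) is connected.
Compute connected components by grouping points that agree on all clopens:
  component: {x56, x57, x58, x59, x60}


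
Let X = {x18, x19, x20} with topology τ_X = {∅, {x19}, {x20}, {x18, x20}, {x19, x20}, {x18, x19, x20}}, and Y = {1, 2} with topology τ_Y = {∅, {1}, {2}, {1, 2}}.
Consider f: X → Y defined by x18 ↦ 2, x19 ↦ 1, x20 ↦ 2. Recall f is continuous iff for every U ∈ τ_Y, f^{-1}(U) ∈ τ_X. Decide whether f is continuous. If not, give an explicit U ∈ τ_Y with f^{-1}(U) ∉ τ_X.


f IS continuous.

Compute f^{-1}(U) for each U ∈ τ_Y:
  U = ∅: f^{-1}(U) = ∅ ∈ τ_X ✓.
  U = {1}: f^{-1}(U) = {x19} ∈ τ_X ✓.
  U = {2}: f^{-1}(U) = {x18, x20} ∈ τ_X ✓.
  U = {1, 2}: f^{-1}(U) = {x18, x19, x20} ∈ τ_X ✓.
Every preimage lies in τ_X, so f IS continuous.
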